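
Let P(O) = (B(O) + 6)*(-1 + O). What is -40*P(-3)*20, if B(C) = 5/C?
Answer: 41600/3 ≈ 13867.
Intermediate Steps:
P(O) = (-1 + O)*(6 + 5/O) (P(O) = (5/O + 6)*(-1 + O) = (6 + 5/O)*(-1 + O) = (-1 + O)*(6 + 5/O))
-40*P(-3)*20 = -40*(-1 - 5/(-3) + 6*(-3))*20 = -40*(-1 - 5*(-⅓) - 18)*20 = -40*(-1 + 5/3 - 18)*20 = -40*(-52/3)*20 = (2080/3)*20 = 41600/3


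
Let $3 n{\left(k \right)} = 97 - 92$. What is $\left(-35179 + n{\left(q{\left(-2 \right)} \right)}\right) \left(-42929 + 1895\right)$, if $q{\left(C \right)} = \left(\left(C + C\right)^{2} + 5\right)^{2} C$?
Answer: $1443466696$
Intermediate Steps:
$q{\left(C \right)} = C \left(5 + 4 C^{2}\right)^{2}$ ($q{\left(C \right)} = \left(\left(2 C\right)^{2} + 5\right)^{2} C = \left(4 C^{2} + 5\right)^{2} C = \left(5 + 4 C^{2}\right)^{2} C = C \left(5 + 4 C^{2}\right)^{2}$)
$n{\left(k \right)} = \frac{5}{3}$ ($n{\left(k \right)} = \frac{97 - 92}{3} = \frac{1}{3} \cdot 5 = \frac{5}{3}$)
$\left(-35179 + n{\left(q{\left(-2 \right)} \right)}\right) \left(-42929 + 1895\right) = \left(-35179 + \frac{5}{3}\right) \left(-42929 + 1895\right) = \left(- \frac{105532}{3}\right) \left(-41034\right) = 1443466696$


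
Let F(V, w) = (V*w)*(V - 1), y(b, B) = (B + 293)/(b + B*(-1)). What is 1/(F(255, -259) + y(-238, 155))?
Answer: -393/6592744438 ≈ -5.9611e-8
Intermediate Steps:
y(b, B) = (293 + B)/(b - B)
F(V, w) = V*w*(-1 + V) (F(V, w) = (V*w)*(-1 + V) = V*w*(-1 + V))
1/(F(255, -259) + y(-238, 155)) = 1/(255*(-259)*(-1 + 255) + (293 + 155)/(-238 - 1*155)) = 1/(255*(-259)*254 + 448/(-238 - 155)) = 1/(-16775430 + 448/(-393)) = 1/(-16775430 - 1/393*448) = 1/(-16775430 - 448/393) = 1/(-6592744438/393) = -393/6592744438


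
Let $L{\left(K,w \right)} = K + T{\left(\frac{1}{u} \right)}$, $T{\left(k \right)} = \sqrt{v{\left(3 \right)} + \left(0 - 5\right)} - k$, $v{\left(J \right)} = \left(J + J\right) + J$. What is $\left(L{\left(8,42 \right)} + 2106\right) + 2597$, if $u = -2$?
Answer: $\frac{9427}{2} \approx 4713.5$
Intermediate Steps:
$v{\left(J \right)} = 3 J$ ($v{\left(J \right)} = 2 J + J = 3 J$)
$T{\left(k \right)} = 2 - k$ ($T{\left(k \right)} = \sqrt{3 \cdot 3 + \left(0 - 5\right)} - k = \sqrt{9 - 5} - k = \sqrt{4} - k = 2 - k$)
$L{\left(K,w \right)} = \frac{5}{2} + K$ ($L{\left(K,w \right)} = K + \left(2 - \frac{1}{-2}\right) = K + \left(2 - - \frac{1}{2}\right) = K + \left(2 + \frac{1}{2}\right) = K + \frac{5}{2} = \frac{5}{2} + K$)
$\left(L{\left(8,42 \right)} + 2106\right) + 2597 = \left(\left(\frac{5}{2} + 8\right) + 2106\right) + 2597 = \left(\frac{21}{2} + 2106\right) + 2597 = \frac{4233}{2} + 2597 = \frac{9427}{2}$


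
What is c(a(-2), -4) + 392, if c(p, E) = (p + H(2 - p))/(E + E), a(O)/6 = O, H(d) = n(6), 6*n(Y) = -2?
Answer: 9445/24 ≈ 393.54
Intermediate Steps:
n(Y) = -⅓ (n(Y) = (⅙)*(-2) = -⅓)
H(d) = -⅓
a(O) = 6*O
c(p, E) = (-⅓ + p)/(2*E) (c(p, E) = (p - ⅓)/(E + E) = (-⅓ + p)/((2*E)) = (-⅓ + p)*(1/(2*E)) = (-⅓ + p)/(2*E))
c(a(-2), -4) + 392 = (⅙)*(-1 + 3*(6*(-2)))/(-4) + 392 = (⅙)*(-¼)*(-1 + 3*(-12)) + 392 = (⅙)*(-¼)*(-1 - 36) + 392 = (⅙)*(-¼)*(-37) + 392 = 37/24 + 392 = 9445/24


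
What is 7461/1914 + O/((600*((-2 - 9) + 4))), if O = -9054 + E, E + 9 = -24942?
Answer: 1071353/89320 ≈ 11.995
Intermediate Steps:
E = -24951 (E = -9 - 24942 = -24951)
O = -34005 (O = -9054 - 24951 = -34005)
7461/1914 + O/((600*((-2 - 9) + 4))) = 7461/1914 - 34005*1/(600*((-2 - 9) + 4)) = 7461*(1/1914) - 34005*1/(600*(-11 + 4)) = 2487/638 - 34005/(600*(-7)) = 2487/638 - 34005/(-4200) = 2487/638 - 34005*(-1/4200) = 2487/638 + 2267/280 = 1071353/89320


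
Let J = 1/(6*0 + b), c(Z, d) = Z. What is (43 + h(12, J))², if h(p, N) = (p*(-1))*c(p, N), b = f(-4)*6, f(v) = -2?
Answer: 10201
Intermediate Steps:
b = -12 (b = -2*6 = -12)
J = -1/12 (J = 1/(6*0 - 12) = 1/(0 - 12) = 1/(-12) = -1/12 ≈ -0.083333)
h(p, N) = -p² (h(p, N) = (p*(-1))*p = (-p)*p = -p²)
(43 + h(12, J))² = (43 - 1*12²)² = (43 - 1*144)² = (43 - 144)² = (-101)² = 10201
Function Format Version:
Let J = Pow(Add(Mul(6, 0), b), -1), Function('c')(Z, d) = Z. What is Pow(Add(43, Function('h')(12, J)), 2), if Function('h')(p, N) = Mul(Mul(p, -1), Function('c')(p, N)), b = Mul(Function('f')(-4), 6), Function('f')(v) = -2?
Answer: 10201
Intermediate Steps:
b = -12 (b = Mul(-2, 6) = -12)
J = Rational(-1, 12) (J = Pow(Add(Mul(6, 0), -12), -1) = Pow(Add(0, -12), -1) = Pow(-12, -1) = Rational(-1, 12) ≈ -0.083333)
Function('h')(p, N) = Mul(-1, Pow(p, 2)) (Function('h')(p, N) = Mul(Mul(p, -1), p) = Mul(Mul(-1, p), p) = Mul(-1, Pow(p, 2)))
Pow(Add(43, Function('h')(12, J)), 2) = Pow(Add(43, Mul(-1, Pow(12, 2))), 2) = Pow(Add(43, Mul(-1, 144)), 2) = Pow(Add(43, -144), 2) = Pow(-101, 2) = 10201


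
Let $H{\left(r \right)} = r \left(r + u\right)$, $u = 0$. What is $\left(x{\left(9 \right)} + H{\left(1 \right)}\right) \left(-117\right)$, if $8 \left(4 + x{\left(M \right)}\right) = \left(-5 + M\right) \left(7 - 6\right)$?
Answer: $\frac{585}{2} \approx 292.5$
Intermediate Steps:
$x{\left(M \right)} = - \frac{37}{8} + \frac{M}{8}$ ($x{\left(M \right)} = -4 + \frac{\left(-5 + M\right) \left(7 - 6\right)}{8} = -4 + \frac{\left(-5 + M\right) 1}{8} = -4 + \frac{-5 + M}{8} = -4 + \left(- \frac{5}{8} + \frac{M}{8}\right) = - \frac{37}{8} + \frac{M}{8}$)
$H{\left(r \right)} = r^{2}$ ($H{\left(r \right)} = r \left(r + 0\right) = r r = r^{2}$)
$\left(x{\left(9 \right)} + H{\left(1 \right)}\right) \left(-117\right) = \left(\left(- \frac{37}{8} + \frac{1}{8} \cdot 9\right) + 1^{2}\right) \left(-117\right) = \left(\left(- \frac{37}{8} + \frac{9}{8}\right) + 1\right) \left(-117\right) = \left(- \frac{7}{2} + 1\right) \left(-117\right) = \left(- \frac{5}{2}\right) \left(-117\right) = \frac{585}{2}$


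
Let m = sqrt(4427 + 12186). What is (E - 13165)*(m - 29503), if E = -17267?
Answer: 897835296 - 30432*sqrt(16613) ≈ 8.9391e+8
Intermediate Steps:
m = sqrt(16613) ≈ 128.89
(E - 13165)*(m - 29503) = (-17267 - 13165)*(sqrt(16613) - 29503) = -30432*(-29503 + sqrt(16613)) = 897835296 - 30432*sqrt(16613)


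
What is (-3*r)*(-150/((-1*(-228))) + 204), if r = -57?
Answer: 69543/2 ≈ 34772.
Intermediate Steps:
(-3*r)*(-150/((-1*(-228))) + 204) = (-3*(-57))*(-150/((-1*(-228))) + 204) = 171*(-150/228 + 204) = 171*(-150*1/228 + 204) = 171*(-25/38 + 204) = 171*(7727/38) = 69543/2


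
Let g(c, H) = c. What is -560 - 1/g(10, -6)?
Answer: -5601/10 ≈ -560.10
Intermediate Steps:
-560 - 1/g(10, -6) = -560 - 1/10 = -5601/10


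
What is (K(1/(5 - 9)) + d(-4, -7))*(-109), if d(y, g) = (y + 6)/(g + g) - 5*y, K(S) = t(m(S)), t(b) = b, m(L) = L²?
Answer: -243179/112 ≈ -2171.2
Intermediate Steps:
K(S) = S²
d(y, g) = -5*y + (6 + y)/(2*g) (d(y, g) = (6 + y)/((2*g)) - 5*y = (6 + y)*(1/(2*g)) - 5*y = (6 + y)/(2*g) - 5*y = -5*y + (6 + y)/(2*g))
(K(1/(5 - 9)) + d(-4, -7))*(-109) = ((1/(5 - 9))² + (½)*(6 - 4 - 10*(-7)*(-4))/(-7))*(-109) = ((1/(-4))² + (½)*(-⅐)*(6 - 4 - 280))*(-109) = ((-¼)² + (½)*(-⅐)*(-278))*(-109) = (1/16 + 139/7)*(-109) = (2231/112)*(-109) = -243179/112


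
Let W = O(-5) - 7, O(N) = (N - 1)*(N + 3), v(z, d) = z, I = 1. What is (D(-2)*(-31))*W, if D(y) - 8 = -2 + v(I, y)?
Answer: -1085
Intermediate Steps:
O(N) = (-1 + N)*(3 + N)
D(y) = 7 (D(y) = 8 + (-2 + 1) = 8 - 1 = 7)
W = 5 (W = (-3 + (-5)² + 2*(-5)) - 7 = (-3 + 25 - 10) - 7 = 12 - 7 = 5)
(D(-2)*(-31))*W = (7*(-31))*5 = -217*5 = -1085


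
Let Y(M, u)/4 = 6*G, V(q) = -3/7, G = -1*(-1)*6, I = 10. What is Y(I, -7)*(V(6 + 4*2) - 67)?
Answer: -67968/7 ≈ -9709.7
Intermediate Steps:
G = 6 (G = 1*6 = 6)
V(q) = -3/7 (V(q) = -3*⅐ = -3/7)
Y(M, u) = 144 (Y(M, u) = 4*(6*6) = 4*36 = 144)
Y(I, -7)*(V(6 + 4*2) - 67) = 144*(-3/7 - 67) = 144*(-472/7) = -67968/7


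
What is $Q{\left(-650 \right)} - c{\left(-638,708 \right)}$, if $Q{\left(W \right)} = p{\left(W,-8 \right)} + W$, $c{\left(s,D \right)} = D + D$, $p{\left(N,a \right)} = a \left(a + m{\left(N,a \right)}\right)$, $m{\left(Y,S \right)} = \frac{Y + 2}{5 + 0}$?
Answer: $- \frac{4826}{5} \approx -965.2$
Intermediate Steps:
$m{\left(Y,S \right)} = \frac{2}{5} + \frac{Y}{5}$ ($m{\left(Y,S \right)} = \frac{2 + Y}{5} = \left(2 + Y\right) \frac{1}{5} = \frac{2}{5} + \frac{Y}{5}$)
$p{\left(N,a \right)} = a \left(\frac{2}{5} + a + \frac{N}{5}\right)$ ($p{\left(N,a \right)} = a \left(a + \left(\frac{2}{5} + \frac{N}{5}\right)\right) = a \left(\frac{2}{5} + a + \frac{N}{5}\right)$)
$c{\left(s,D \right)} = 2 D$
$Q{\left(W \right)} = \frac{304}{5} - \frac{3 W}{5}$ ($Q{\left(W \right)} = \frac{1}{5} \left(-8\right) \left(2 + W + 5 \left(-8\right)\right) + W = \frac{1}{5} \left(-8\right) \left(2 + W - 40\right) + W = \frac{1}{5} \left(-8\right) \left(-38 + W\right) + W = \left(\frac{304}{5} - \frac{8 W}{5}\right) + W = \frac{304}{5} - \frac{3 W}{5}$)
$Q{\left(-650 \right)} - c{\left(-638,708 \right)} = \left(\frac{304}{5} - -390\right) - 2 \cdot 708 = \left(\frac{304}{5} + 390\right) - 1416 = \frac{2254}{5} - 1416 = - \frac{4826}{5}$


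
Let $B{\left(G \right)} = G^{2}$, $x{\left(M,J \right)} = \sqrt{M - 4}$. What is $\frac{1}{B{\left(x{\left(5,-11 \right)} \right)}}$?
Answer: $1$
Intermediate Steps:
$x{\left(M,J \right)} = \sqrt{-4 + M}$
$\frac{1}{B{\left(x{\left(5,-11 \right)} \right)}} = \frac{1}{\left(\sqrt{-4 + 5}\right)^{2}} = \frac{1}{\left(\sqrt{1}\right)^{2}} = \frac{1}{1^{2}} = 1^{-1} = 1$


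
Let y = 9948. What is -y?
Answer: -9948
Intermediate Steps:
-y = -1*9948 = -9948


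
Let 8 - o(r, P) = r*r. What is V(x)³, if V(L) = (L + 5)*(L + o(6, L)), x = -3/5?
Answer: -31136956136/15625 ≈ -1.9928e+6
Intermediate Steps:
o(r, P) = 8 - r² (o(r, P) = 8 - r*r = 8 - r²)
x = -⅗ (x = -3*⅕ = -⅗ ≈ -0.60000)
V(L) = (-28 + L)*(5 + L) (V(L) = (L + 5)*(L + (8 - 1*6²)) = (5 + L)*(L + (8 - 1*36)) = (5 + L)*(L + (8 - 36)) = (5 + L)*(L - 28) = (5 + L)*(-28 + L) = (-28 + L)*(5 + L))
V(x)³ = (-140 + (-⅗)² - 23*(-⅗))³ = (-140 + 9/25 + 69/5)³ = (-3146/25)³ = -31136956136/15625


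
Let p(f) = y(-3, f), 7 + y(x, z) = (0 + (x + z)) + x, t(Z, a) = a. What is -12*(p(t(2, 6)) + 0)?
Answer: 84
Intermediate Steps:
y(x, z) = -7 + z + 2*x (y(x, z) = -7 + ((0 + (x + z)) + x) = -7 + ((x + z) + x) = -7 + (z + 2*x) = -7 + z + 2*x)
p(f) = -13 + f (p(f) = -7 + f + 2*(-3) = -7 + f - 6 = -13 + f)
-12*(p(t(2, 6)) + 0) = -12*((-13 + 6) + 0) = -12*(-7 + 0) = -12*(-7) = 84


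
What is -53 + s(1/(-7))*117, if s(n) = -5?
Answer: -638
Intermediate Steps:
-53 + s(1/(-7))*117 = -53 - 5*117 = -53 - 585 = -638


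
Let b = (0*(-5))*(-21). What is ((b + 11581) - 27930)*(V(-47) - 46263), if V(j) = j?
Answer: 757122190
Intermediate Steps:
b = 0 (b = 0*(-21) = 0)
((b + 11581) - 27930)*(V(-47) - 46263) = ((0 + 11581) - 27930)*(-47 - 46263) = (11581 - 27930)*(-46310) = -16349*(-46310) = 757122190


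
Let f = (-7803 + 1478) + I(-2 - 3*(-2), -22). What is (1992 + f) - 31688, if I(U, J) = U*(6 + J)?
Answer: -36085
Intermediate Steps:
f = -6389 (f = (-7803 + 1478) + (-2 - 3*(-2))*(6 - 22) = -6325 + (-2 + 6)*(-16) = -6325 + 4*(-16) = -6325 - 64 = -6389)
(1992 + f) - 31688 = (1992 - 6389) - 31688 = -4397 - 31688 = -36085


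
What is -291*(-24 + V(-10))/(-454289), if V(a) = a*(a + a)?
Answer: 4656/41299 ≈ 0.11274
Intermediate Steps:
V(a) = 2*a² (V(a) = a*(2*a) = 2*a²)
-291*(-24 + V(-10))/(-454289) = -291*(-24 + 2*(-10)²)/(-454289) = -291*(-24 + 2*100)*(-1/454289) = -291*(-24 + 200)*(-1/454289) = -291*176*(-1/454289) = -51216*(-1/454289) = 4656/41299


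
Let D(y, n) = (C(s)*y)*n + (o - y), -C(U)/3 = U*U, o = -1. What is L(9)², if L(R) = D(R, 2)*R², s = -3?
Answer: 1614110976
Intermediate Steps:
C(U) = -3*U² (C(U) = -3*U*U = -3*U²)
D(y, n) = -1 - y - 27*n*y (D(y, n) = ((-3*(-3)²)*y)*n + (-1 - y) = ((-3*9)*y)*n + (-1 - y) = (-27*y)*n + (-1 - y) = -27*n*y + (-1 - y) = -1 - y - 27*n*y)
L(R) = R²*(-1 - 55*R) (L(R) = (-1 - R - 27*2*R)*R² = (-1 - R - 54*R)*R² = (-1 - 55*R)*R² = R²*(-1 - 55*R))
L(9)² = (9²*(-1 - 55*9))² = (81*(-1 - 495))² = (81*(-496))² = (-40176)² = 1614110976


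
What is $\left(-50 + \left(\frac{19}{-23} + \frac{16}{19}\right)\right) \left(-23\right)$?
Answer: $\frac{21843}{19} \approx 1149.6$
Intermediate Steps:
$\left(-50 + \left(\frac{19}{-23} + \frac{16}{19}\right)\right) \left(-23\right) = \left(-50 + \left(19 \left(- \frac{1}{23}\right) + 16 \cdot \frac{1}{19}\right)\right) \left(-23\right) = \left(-50 + \left(- \frac{19}{23} + \frac{16}{19}\right)\right) \left(-23\right) = \left(-50 + \frac{7}{437}\right) \left(-23\right) = \left(- \frac{21843}{437}\right) \left(-23\right) = \frac{21843}{19}$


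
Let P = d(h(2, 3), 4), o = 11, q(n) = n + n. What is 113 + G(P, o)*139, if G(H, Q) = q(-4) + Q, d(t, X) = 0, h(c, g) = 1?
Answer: 530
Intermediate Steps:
q(n) = 2*n
P = 0
G(H, Q) = -8 + Q (G(H, Q) = 2*(-4) + Q = -8 + Q)
113 + G(P, o)*139 = 113 + (-8 + 11)*139 = 113 + 3*139 = 113 + 417 = 530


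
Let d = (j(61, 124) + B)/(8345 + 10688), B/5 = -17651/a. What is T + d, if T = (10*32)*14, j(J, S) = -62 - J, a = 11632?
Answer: 991833995889/221391856 ≈ 4480.0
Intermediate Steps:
B = -88255/11632 (B = 5*(-17651/11632) = -88255/11632 ≈ -7.5873)
T = 4480 (T = 320*14 = 4480)
d = -1518991/221391856 (d = ((-62 - 1*61) - 88255/11632)/(8345 + 10688) = ((-62 - 61) - 88255/11632)/19033 = (-123 - 88255/11632)*(1/19033) = -1518991/11632*1/19033 = -1518991/221391856 ≈ -0.0068611)
T + d = 4480 - 1518991/221391856 = 991833995889/221391856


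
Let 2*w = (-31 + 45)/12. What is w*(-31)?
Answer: -217/12 ≈ -18.083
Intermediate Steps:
w = 7/12 (w = ((-31 + 45)/12)/2 = (14*(1/12))/2 = (1/2)*(7/6) = 7/12 ≈ 0.58333)
w*(-31) = (7/12)*(-31) = -217/12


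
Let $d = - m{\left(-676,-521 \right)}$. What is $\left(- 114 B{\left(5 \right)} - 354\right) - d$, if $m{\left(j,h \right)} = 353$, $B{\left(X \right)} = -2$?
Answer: $227$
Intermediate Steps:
$d = -353$ ($d = \left(-1\right) 353 = -353$)
$\left(- 114 B{\left(5 \right)} - 354\right) - d = \left(\left(-114\right) \left(-2\right) - 354\right) - -353 = \left(228 - 354\right) + 353 = -126 + 353 = 227$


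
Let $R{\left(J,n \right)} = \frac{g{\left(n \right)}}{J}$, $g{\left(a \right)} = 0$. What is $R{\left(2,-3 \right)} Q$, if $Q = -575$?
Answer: $0$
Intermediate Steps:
$R{\left(J,n \right)} = 0$ ($R{\left(J,n \right)} = \frac{0}{J} = 0$)
$R{\left(2,-3 \right)} Q = 0 \left(-575\right) = 0$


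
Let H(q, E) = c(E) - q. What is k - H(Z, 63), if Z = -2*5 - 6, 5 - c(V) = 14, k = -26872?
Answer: -26879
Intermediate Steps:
c(V) = -9 (c(V) = 5 - 1*14 = 5 - 14 = -9)
Z = -16 (Z = -10 - 6 = -16)
H(q, E) = -9 - q
k - H(Z, 63) = -26872 - (-9 - 1*(-16)) = -26872 - (-9 + 16) = -26872 - 1*7 = -26872 - 7 = -26879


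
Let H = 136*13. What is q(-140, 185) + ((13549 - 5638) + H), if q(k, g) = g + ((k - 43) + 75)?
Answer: 9756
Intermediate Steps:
H = 1768
q(k, g) = 32 + g + k (q(k, g) = g + ((-43 + k) + 75) = g + (32 + k) = 32 + g + k)
q(-140, 185) + ((13549 - 5638) + H) = (32 + 185 - 140) + ((13549 - 5638) + 1768) = 77 + (7911 + 1768) = 77 + 9679 = 9756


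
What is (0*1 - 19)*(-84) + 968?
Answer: 2564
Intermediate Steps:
(0*1 - 19)*(-84) + 968 = (0 - 19)*(-84) + 968 = -19*(-84) + 968 = 1596 + 968 = 2564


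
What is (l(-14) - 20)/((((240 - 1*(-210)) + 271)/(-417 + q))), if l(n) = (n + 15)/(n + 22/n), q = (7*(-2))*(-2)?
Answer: 850743/78589 ≈ 10.825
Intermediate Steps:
q = 28 (q = -14*(-2) = 28)
l(n) = (15 + n)/(n + 22/n)
(l(-14) - 20)/((((240 - 1*(-210)) + 271)/(-417 + q))) = (-14*(15 - 14)/(22 + (-14)²) - 20)/((((240 - 1*(-210)) + 271)/(-417 + 28))) = (-14*1/(22 + 196) - 20)/((((240 + 210) + 271)/(-389))) = (-14*1/218 - 20)/(((450 + 271)*(-1/389))) = (-14*1/218*1 - 20)/((721*(-1/389))) = (-7/109 - 20)/(-721/389) = -2187/109*(-389/721) = 850743/78589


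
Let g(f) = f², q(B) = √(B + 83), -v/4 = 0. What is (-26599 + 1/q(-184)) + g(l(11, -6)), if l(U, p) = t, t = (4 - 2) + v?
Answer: -26595 - I*√101/101 ≈ -26595.0 - 0.099504*I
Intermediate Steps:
v = 0 (v = -4*0 = 0)
q(B) = √(83 + B)
t = 2 (t = (4 - 2) + 0 = 2 + 0 = 2)
l(U, p) = 2
(-26599 + 1/q(-184)) + g(l(11, -6)) = (-26599 + 1/(√(83 - 184))) + 2² = (-26599 + 1/(√(-101))) + 4 = (-26599 + 1/(I*√101)) + 4 = (-26599 - I*√101/101) + 4 = -26595 - I*√101/101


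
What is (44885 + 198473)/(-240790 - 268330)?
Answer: -121679/254560 ≈ -0.47800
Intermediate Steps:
(44885 + 198473)/(-240790 - 268330) = 243358/(-509120) = 243358*(-1/509120) = -121679/254560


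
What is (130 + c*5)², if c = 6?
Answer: 25600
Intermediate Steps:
(130 + c*5)² = (130 + 6*5)² = (130 + 30)² = 160² = 25600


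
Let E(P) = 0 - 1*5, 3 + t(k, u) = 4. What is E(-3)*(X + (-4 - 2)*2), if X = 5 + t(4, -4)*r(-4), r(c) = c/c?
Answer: 30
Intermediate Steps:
r(c) = 1
t(k, u) = 1 (t(k, u) = -3 + 4 = 1)
E(P) = -5 (E(P) = 0 - 5 = -5)
X = 6 (X = 5 + 1*1 = 5 + 1 = 6)
E(-3)*(X + (-4 - 2)*2) = -5*(6 + (-4 - 2)*2) = -5*(6 - 6*2) = -5*(6 - 12) = -5*(-6) = 30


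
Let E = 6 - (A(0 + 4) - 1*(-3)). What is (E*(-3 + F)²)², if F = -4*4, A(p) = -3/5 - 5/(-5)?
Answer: 22024249/25 ≈ 8.8097e+5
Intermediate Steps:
A(p) = ⅖ (A(p) = -3*⅕ - 5*(-⅕) = -⅗ + 1 = ⅖)
F = -16
E = 13/5 (E = 6 - (⅖ - 1*(-3)) = 6 - (⅖ + 3) = 6 - 1*17/5 = 6 - 17/5 = 13/5 ≈ 2.6000)
(E*(-3 + F)²)² = (13*(-3 - 16)²/5)² = ((13/5)*(-19)²)² = ((13/5)*361)² = (4693/5)² = 22024249/25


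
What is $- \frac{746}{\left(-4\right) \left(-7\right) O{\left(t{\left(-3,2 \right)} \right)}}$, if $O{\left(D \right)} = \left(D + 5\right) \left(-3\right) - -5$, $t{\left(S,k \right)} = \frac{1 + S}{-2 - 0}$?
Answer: $\frac{373}{182} \approx 2.0494$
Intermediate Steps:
$t{\left(S,k \right)} = - \frac{1}{2} - \frac{S}{2}$ ($t{\left(S,k \right)} = \frac{1 + S}{-2 + 0} = \frac{1 + S}{-2} = \left(1 + S\right) \left(- \frac{1}{2}\right) = - \frac{1}{2} - \frac{S}{2}$)
$O{\left(D \right)} = -10 - 3 D$ ($O{\left(D \right)} = \left(5 + D\right) \left(-3\right) + 5 = \left(-15 - 3 D\right) + 5 = -10 - 3 D$)
$- \frac{746}{\left(-4\right) \left(-7\right) O{\left(t{\left(-3,2 \right)} \right)}} = - \frac{746}{\left(-4\right) \left(-7\right) \left(-10 - 3 \left(- \frac{1}{2} - - \frac{3}{2}\right)\right)} = - \frac{746}{28 \left(-10 - 3 \left(- \frac{1}{2} + \frac{3}{2}\right)\right)} = - \frac{746}{28 \left(-10 - 3\right)} = - \frac{746}{28 \left(-13\right)} = - \frac{746}{-364} = \left(-746\right) \left(- \frac{1}{364}\right) = \frac{373}{182}$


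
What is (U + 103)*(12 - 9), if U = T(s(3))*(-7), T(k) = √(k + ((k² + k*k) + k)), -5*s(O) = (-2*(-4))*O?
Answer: 309 - 84*√57/5 ≈ 182.16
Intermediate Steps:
s(O) = -8*O/5 (s(O) = -(-2*(-4))*O/5 = -8*O/5)
T(k) = √(2*k + 2*k²) (T(k) = √(k + ((k² + k²) + k)) = √(k + (2*k² + k)) = √(k + (k + 2*k²)) = √(2*k + 2*k²))
U = -28*√57/5 (U = (√2*√((-8/5*3)*(1 - 8/5*3)))*(-7) = (√2*√(-24*(1 - 24/5)/5))*(-7) = (√2*√(-24/5*(-19/5)))*(-7) = (√2*√(456/25))*(-7) = (√2*(2*√114/5))*(-7) = (4*√57/5)*(-7) = -28*√57/5 ≈ -42.279)
(U + 103)*(12 - 9) = (-28*√57/5 + 103)*(12 - 9) = (103 - 28*√57/5)*3 = 309 - 84*√57/5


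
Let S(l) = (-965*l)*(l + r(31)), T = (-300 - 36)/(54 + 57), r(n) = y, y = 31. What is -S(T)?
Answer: -111862800/1369 ≈ -81711.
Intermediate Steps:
r(n) = 31
T = -112/37 (T = -336/111 = -336*1/111 = -112/37 ≈ -3.0270)
S(l) = -965*l*(31 + l) (S(l) = (-965*l)*(l + 31) = (-965*l)*(31 + l) = -965*l*(31 + l))
-S(T) = -(-965)*(-112)*(31 - 112/37)/37 = -(-965)*(-112)*1035/(37*37) = -1*111862800/1369 = -111862800/1369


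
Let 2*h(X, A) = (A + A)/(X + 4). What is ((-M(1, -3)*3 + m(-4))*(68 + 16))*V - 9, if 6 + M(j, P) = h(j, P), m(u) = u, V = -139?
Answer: -922449/5 ≈ -1.8449e+5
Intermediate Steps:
h(X, A) = A/(4 + X) (h(X, A) = ((A + A)/(X + 4))/2 = ((2*A)/(4 + X))/2 = (2*A/(4 + X))/2 = A/(4 + X))
M(j, P) = -6 + P/(4 + j)
((-M(1, -3)*3 + m(-4))*(68 + 16))*V - 9 = ((-(-24 - 3 - 6*1)/(4 + 1)*3 - 4)*(68 + 16))*(-139) - 9 = ((-(-24 - 3 - 6)/5*3 - 4)*84)*(-139) - 9 = ((-(-33)/5*3 - 4)*84)*(-139) - 9 = ((-1*(-33/5)*3 - 4)*84)*(-139) - 9 = (((33/5)*3 - 4)*84)*(-139) - 9 = ((99/5 - 4)*84)*(-139) - 9 = ((79/5)*84)*(-139) - 9 = (6636/5)*(-139) - 9 = -922404/5 - 9 = -922449/5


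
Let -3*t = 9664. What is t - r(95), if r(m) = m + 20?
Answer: -10009/3 ≈ -3336.3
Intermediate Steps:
r(m) = 20 + m
t = -9664/3 (t = -1/3*9664 = -9664/3 ≈ -3221.3)
t - r(95) = -9664/3 - (20 + 95) = -9664/3 - 1*115 = -9664/3 - 115 = -10009/3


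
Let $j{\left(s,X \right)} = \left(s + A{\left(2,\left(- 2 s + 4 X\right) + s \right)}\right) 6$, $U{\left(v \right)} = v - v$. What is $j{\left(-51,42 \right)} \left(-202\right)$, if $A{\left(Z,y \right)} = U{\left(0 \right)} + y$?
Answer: $-203616$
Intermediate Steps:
$U{\left(v \right)} = 0$
$A{\left(Z,y \right)} = y$ ($A{\left(Z,y \right)} = 0 + y = y$)
$j{\left(s,X \right)} = 24 X$ ($j{\left(s,X \right)} = \left(s + \left(\left(- 2 s + 4 X\right) + s\right)\right) 6 = \left(s + \left(- s + 4 X\right)\right) 6 = 4 X 6 = 24 X$)
$j{\left(-51,42 \right)} \left(-202\right) = 24 \cdot 42 \left(-202\right) = 1008 \left(-202\right) = -203616$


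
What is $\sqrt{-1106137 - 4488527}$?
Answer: $2 i \sqrt{1398666} \approx 2365.3 i$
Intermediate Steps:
$\sqrt{-1106137 - 4488527} = \sqrt{-5594664} = 2 i \sqrt{1398666}$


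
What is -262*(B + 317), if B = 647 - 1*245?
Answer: -188378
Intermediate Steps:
B = 402 (B = 647 - 245 = 402)
-262*(B + 317) = -262*(402 + 317) = -262*719 = -188378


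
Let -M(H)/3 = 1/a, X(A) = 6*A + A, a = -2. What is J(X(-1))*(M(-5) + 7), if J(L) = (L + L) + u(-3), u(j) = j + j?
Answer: -170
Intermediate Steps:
X(A) = 7*A
M(H) = 3/2 (M(H) = -3/(-2) = -3*(-1/2) = 3/2)
u(j) = 2*j
J(L) = -6 + 2*L (J(L) = (L + L) + 2*(-3) = 2*L - 6 = -6 + 2*L)
J(X(-1))*(M(-5) + 7) = (-6 + 2*(7*(-1)))*(3/2 + 7) = (-6 + 2*(-7))*(17/2) = (-6 - 14)*(17/2) = -20*17/2 = -170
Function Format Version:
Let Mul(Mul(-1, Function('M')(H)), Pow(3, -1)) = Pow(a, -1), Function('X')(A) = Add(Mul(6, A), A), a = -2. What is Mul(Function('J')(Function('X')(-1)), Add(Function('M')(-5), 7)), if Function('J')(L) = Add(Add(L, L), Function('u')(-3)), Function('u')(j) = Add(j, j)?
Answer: -170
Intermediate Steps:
Function('X')(A) = Mul(7, A)
Function('M')(H) = Rational(3, 2) (Function('M')(H) = Mul(-3, Pow(-2, -1)) = Mul(-3, Rational(-1, 2)) = Rational(3, 2))
Function('u')(j) = Mul(2, j)
Function('J')(L) = Add(-6, Mul(2, L)) (Function('J')(L) = Add(Add(L, L), Mul(2, -3)) = Add(Mul(2, L), -6) = Add(-6, Mul(2, L)))
Mul(Function('J')(Function('X')(-1)), Add(Function('M')(-5), 7)) = Mul(Add(-6, Mul(2, Mul(7, -1))), Add(Rational(3, 2), 7)) = Mul(Add(-6, Mul(2, -7)), Rational(17, 2)) = Mul(Add(-6, -14), Rational(17, 2)) = Mul(-20, Rational(17, 2)) = -170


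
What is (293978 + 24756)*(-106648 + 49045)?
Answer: -18360034602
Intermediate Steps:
(293978 + 24756)*(-106648 + 49045) = 318734*(-57603) = -18360034602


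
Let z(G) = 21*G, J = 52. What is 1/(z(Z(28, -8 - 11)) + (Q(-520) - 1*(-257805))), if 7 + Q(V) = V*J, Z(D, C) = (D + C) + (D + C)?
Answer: 1/231136 ≈ 4.3265e-6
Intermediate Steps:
Z(D, C) = 2*C + 2*D (Z(D, C) = (C + D) + (C + D) = 2*C + 2*D)
Q(V) = -7 + 52*V (Q(V) = -7 + V*52 = -7 + 52*V)
1/(z(Z(28, -8 - 11)) + (Q(-520) - 1*(-257805))) = 1/(21*(2*(-8 - 11) + 2*28) + ((-7 + 52*(-520)) - 1*(-257805))) = 1/(21*(2*(-19) + 56) + ((-7 - 27040) + 257805)) = 1/(21*(-38 + 56) + (-27047 + 257805)) = 1/(21*18 + 230758) = 1/(378 + 230758) = 1/231136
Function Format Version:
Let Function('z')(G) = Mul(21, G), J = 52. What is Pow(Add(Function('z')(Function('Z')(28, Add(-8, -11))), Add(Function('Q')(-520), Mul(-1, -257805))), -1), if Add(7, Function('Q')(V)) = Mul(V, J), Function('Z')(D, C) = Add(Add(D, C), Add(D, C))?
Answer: Rational(1, 231136) ≈ 4.3265e-6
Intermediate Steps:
Function('Z')(D, C) = Add(Mul(2, C), Mul(2, D)) (Function('Z')(D, C) = Add(Add(C, D), Add(C, D)) = Add(Mul(2, C), Mul(2, D)))
Function('Q')(V) = Add(-7, Mul(52, V)) (Function('Q')(V) = Add(-7, Mul(V, 52)) = Add(-7, Mul(52, V)))
Pow(Add(Function('z')(Function('Z')(28, Add(-8, -11))), Add(Function('Q')(-520), Mul(-1, -257805))), -1) = Pow(Add(Mul(21, Add(Mul(2, Add(-8, -11)), Mul(2, 28))), Add(Add(-7, Mul(52, -520)), Mul(-1, -257805))), -1) = Pow(Add(Mul(21, Add(Mul(2, -19), 56)), Add(Add(-7, -27040), 257805)), -1) = Pow(Add(Mul(21, Add(-38, 56)), Add(-27047, 257805)), -1) = Pow(Add(Mul(21, 18), 230758), -1) = Pow(Add(378, 230758), -1) = Pow(231136, -1) = Rational(1, 231136)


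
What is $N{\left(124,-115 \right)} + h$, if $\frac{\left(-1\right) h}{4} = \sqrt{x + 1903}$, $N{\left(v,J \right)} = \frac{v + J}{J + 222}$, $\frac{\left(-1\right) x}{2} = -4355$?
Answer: $\frac{9}{107} - 4 \sqrt{10613} \approx -411.99$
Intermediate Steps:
$x = 8710$ ($x = \left(-2\right) \left(-4355\right) = 8710$)
$N{\left(v,J \right)} = \frac{J + v}{222 + J}$
$h = - 4 \sqrt{10613}$ ($h = - 4 \sqrt{8710 + 1903} = - 4 \sqrt{10613} \approx -412.08$)
$N{\left(124,-115 \right)} + h = \frac{-115 + 124}{222 - 115} - 4 \sqrt{10613} = \frac{1}{107} \cdot 9 - 4 \sqrt{10613} = \frac{9}{107} - 4 \sqrt{10613}$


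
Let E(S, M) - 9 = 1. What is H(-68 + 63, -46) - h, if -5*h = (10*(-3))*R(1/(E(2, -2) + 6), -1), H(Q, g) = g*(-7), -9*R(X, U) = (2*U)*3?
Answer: 318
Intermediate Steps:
E(S, M) = 10 (E(S, M) = 9 + 1 = 10)
R(X, U) = -2*U/3 (R(X, U) = -2*U*3/9 = -2*U/3)
H(Q, g) = -7*g
h = 4 (h = -10*(-3)*(-2/3*(-1))/5 = -(-6)*2/3 = -1/5*(-20) = 4)
H(-68 + 63, -46) - h = -7*(-46) - 1*4 = 322 - 4 = 318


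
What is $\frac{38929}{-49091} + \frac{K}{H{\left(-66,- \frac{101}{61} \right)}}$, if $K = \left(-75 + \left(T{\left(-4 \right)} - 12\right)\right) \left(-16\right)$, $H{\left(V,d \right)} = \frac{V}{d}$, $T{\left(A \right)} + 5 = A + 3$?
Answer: $\frac{1203510009}{32940061} \approx 36.536$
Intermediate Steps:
$T{\left(A \right)} = -2 + A$ ($T{\left(A \right)} = -5 + \left(A + 3\right) = -5 + \left(3 + A\right) = -2 + A$)
$K = 1488$ ($K = \left(-75 - 18\right) \left(-16\right) = \left(-93\right) \left(-16\right) = 1488$)
$\frac{38929}{-49091} + \frac{K}{H{\left(-66,- \frac{101}{61} \right)}} = \frac{38929}{-49091} + \frac{1488}{\left(-66\right) \frac{1}{\left(-101\right) \frac{1}{61}}} = 38929 \left(- \frac{1}{49091}\right) + \frac{1488}{\left(-66\right) \frac{1}{\left(-101\right) \frac{1}{61}}} = - \frac{38929}{49091} + \frac{1488}{\left(-66\right) \frac{1}{- \frac{101}{61}}} = - \frac{38929}{49091} + \frac{1488}{\left(-66\right) \left(- \frac{61}{101}\right)} = - \frac{38929}{49091} + \frac{1488}{\frac{4026}{101}} = - \frac{38929}{49091} + 1488 \cdot \frac{101}{4026} = - \frac{38929}{49091} + \frac{25048}{671} = \frac{1203510009}{32940061}$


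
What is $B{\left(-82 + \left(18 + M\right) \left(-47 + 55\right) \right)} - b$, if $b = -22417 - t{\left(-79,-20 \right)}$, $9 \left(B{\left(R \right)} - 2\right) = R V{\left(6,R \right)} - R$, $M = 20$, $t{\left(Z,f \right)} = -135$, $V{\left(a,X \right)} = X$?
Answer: $\frac{83206}{3} \approx 27735.0$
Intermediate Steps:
$B{\left(R \right)} = 2 - \frac{R}{9} + \frac{R^{2}}{9}$ ($B{\left(R \right)} = 2 + \frac{R R - R}{9} = 2 + \frac{R^{2} - R}{9} = 2 + \left(- \frac{R}{9} + \frac{R^{2}}{9}\right) = 2 - \frac{R}{9} + \frac{R^{2}}{9}$)
$b = -22282$ ($b = -22417 - -135 = -22417 + 135 = -22282$)
$B{\left(-82 + \left(18 + M\right) \left(-47 + 55\right) \right)} - b = \left(2 - \frac{-82 + \left(18 + 20\right) \left(-47 + 55\right)}{9} + \frac{\left(-82 + \left(18 + 20\right) \left(-47 + 55\right)\right)^{2}}{9}\right) - -22282 = \left(2 - \frac{-82 + 38 \cdot 8}{9} + \frac{\left(-82 + 38 \cdot 8\right)^{2}}{9}\right) + 22282 = \left(2 - \frac{-82 + 304}{9} + \frac{\left(-82 + 304\right)^{2}}{9}\right) + 22282 = \left(2 - \frac{74}{3} + \frac{222^{2}}{9}\right) + 22282 = \left(2 - \frac{74}{3} + \frac{1}{9} \cdot 49284\right) + 22282 = \left(2 - \frac{74}{3} + 5476\right) + 22282 = \frac{16360}{3} + 22282 = \frac{83206}{3}$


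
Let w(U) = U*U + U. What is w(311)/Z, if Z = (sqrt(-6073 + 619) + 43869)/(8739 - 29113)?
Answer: -9636215640688/213832735 + 658976656*I*sqrt(606)/213832735 ≈ -45064.0 + 75.863*I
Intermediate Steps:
w(U) = U + U**2 (w(U) = U**2 + U = U + U**2)
Z = -43869/20374 - 3*I*sqrt(606)/20374 (Z = (sqrt(-5454) + 43869)/(-20374) = (3*I*sqrt(606) + 43869)*(-1/20374) = (43869 + 3*I*sqrt(606))*(-1/20374) = -43869/20374 - 3*I*sqrt(606)/20374 ≈ -2.1532 - 0.0036248*I)
w(311)/Z = (311*(1 + 311))/(-43869/20374 - 3*I*sqrt(606)/20374) = (311*312)/(-43869/20374 - 3*I*sqrt(606)/20374) = 97032/(-43869/20374 - 3*I*sqrt(606)/20374)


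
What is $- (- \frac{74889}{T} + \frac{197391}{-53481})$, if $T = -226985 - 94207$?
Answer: $\frac{2199824869}{636209976} \approx 3.4577$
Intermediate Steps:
$T = -321192$
$- (- \frac{74889}{T} + \frac{197391}{-53481}) = - (- \frac{74889}{-321192} + \frac{197391}{-53481}) = - (\left(-74889\right) \left(- \frac{1}{321192}\right) + 197391 \left(- \frac{1}{53481}\right)) = - (\frac{8321}{35688} - \frac{65797}{17827}) = \left(-1\right) \left(- \frac{2199824869}{636209976}\right) = \frac{2199824869}{636209976}$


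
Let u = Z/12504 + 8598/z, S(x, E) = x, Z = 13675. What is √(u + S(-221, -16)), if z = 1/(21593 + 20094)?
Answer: √14009923224383970/6252 ≈ 18932.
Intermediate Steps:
z = 1/41687 ≈ 2.3988e-5
u = 4481744037979/12504 (u = 13675/12504 + 8598/(1/41687) = 13675*(1/12504) + 8598*41687 = 13675/12504 + 358424826 = 4481744037979/12504 ≈ 3.5842e+8)
√(u + S(-221, -16)) = √(4481744037979/12504 - 221) = √(4481741274595/12504) = √14009923224383970/6252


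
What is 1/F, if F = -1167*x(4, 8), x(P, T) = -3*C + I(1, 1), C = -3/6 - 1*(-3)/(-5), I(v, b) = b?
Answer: -10/50181 ≈ -0.00019928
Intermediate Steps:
C = -11/10 (C = -3*⅙ + 3*(-⅕) = -½ - ⅗ = -11/10 ≈ -1.1000)
x(P, T) = 43/10 (x(P, T) = -3*(-11/10) + 1 = 33/10 + 1 = 43/10)
F = -50181/10 (F = -1167*43/10 = -50181/10 ≈ -5018.1)
1/F = 1/(-50181/10) = -10/50181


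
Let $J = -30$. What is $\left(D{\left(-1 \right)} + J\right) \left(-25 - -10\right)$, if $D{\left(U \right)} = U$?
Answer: $465$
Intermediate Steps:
$\left(D{\left(-1 \right)} + J\right) \left(-25 - -10\right) = \left(-1 - 30\right) \left(-25 - -10\right) = - 31 \left(-25 + 10\right) = \left(-31\right) \left(-15\right) = 465$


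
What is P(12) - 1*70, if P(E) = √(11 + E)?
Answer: -70 + √23 ≈ -65.204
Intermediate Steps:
P(12) - 1*70 = √(11 + 12) - 1*70 = √23 - 70 = -70 + √23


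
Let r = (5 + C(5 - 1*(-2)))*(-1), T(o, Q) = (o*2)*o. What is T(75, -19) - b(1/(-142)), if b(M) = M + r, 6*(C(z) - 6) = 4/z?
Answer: 33580607/2982 ≈ 11261.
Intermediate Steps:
T(o, Q) = 2*o² (T(o, Q) = (2*o)*o = 2*o²)
C(z) = 6 + 2/(3*z) (C(z) = 6 + (4/z)/6 = 6 + 2/(3*z))
r = -233/21 (r = (5 + (6 + 2/(3*(5 - 1*(-2)))))*(-1) = (5 + (6 + 2/(3*(5 + 2))))*(-1) = (5 + (6 + (⅔)/7))*(-1) = (5 + (6 + (⅔)*(⅐)))*(-1) = (5 + (6 + 2/21))*(-1) = (5 + 128/21)*(-1) = (233/21)*(-1) = -233/21 ≈ -11.095)
b(M) = -233/21 + M (b(M) = M - 233/21 = -233/21 + M)
T(75, -19) - b(1/(-142)) = 2*75² - (-233/21 + 1/(-142)) = 2*5625 - (-233/21 - 1/142) = 11250 - 1*(-33107/2982) = 11250 + 33107/2982 = 33580607/2982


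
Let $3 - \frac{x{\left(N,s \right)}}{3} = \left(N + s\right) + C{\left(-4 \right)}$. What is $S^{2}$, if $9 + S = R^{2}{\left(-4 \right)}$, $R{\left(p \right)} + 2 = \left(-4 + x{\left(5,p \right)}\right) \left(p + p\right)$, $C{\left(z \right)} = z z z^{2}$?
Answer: $1408340801569689$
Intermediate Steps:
$C{\left(z \right)} = z^{4}$ ($C{\left(z \right)} = z^{2} z^{2} = z^{4}$)
$x{\left(N,s \right)} = -759 - 3 N - 3 s$ ($x{\left(N,s \right)} = 9 - 3 \left(\left(N + s\right) + \left(-4\right)^{4}\right) = 9 - 3 \left(\left(N + s\right) + 256\right) = 9 - 3 \left(256 + N + s\right) = 9 - \left(768 + 3 N + 3 s\right) = -759 - 3 N - 3 s$)
$R{\left(p \right)} = -2 + 2 p \left(-778 - 3 p\right)$ ($R{\left(p \right)} = -2 + \left(-4 - \left(774 + 3 p\right)\right) \left(p + p\right) = -2 + \left(-4 - \left(774 + 3 p\right)\right) 2 p = -2 + \left(-778 - 3 p\right) 2 p = -2 + 2 p \left(-778 - 3 p\right)$)
$S = 37527867$ ($S = -9 + \left(-2 - -6224 - 6 \left(-4\right)^{2}\right)^{2} = -9 + \left(-2 + 6224 - 96\right)^{2} = -9 + 6126^{2} = -9 + 37527876 = 37527867$)
$S^{2} = 37527867^{2} = 1408340801569689$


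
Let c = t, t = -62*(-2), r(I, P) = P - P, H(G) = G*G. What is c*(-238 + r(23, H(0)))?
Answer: -29512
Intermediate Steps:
H(G) = G²
r(I, P) = 0
t = 124
c = 124
c*(-238 + r(23, H(0))) = 124*(-238 + 0) = 124*(-238) = -29512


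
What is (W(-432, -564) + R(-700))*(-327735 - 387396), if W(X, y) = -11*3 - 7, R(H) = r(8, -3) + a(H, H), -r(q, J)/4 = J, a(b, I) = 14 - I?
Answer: -490579866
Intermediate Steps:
r(q, J) = -4*J
R(H) = 26 - H (R(H) = -4*(-3) + (14 - H) = 12 + (14 - H) = 26 - H)
W(X, y) = -40 (W(X, y) = -33 - 7 = -40)
(W(-432, -564) + R(-700))*(-327735 - 387396) = (-40 + (26 - 1*(-700)))*(-327735 - 387396) = (-40 + (26 + 700))*(-715131) = (-40 + 726)*(-715131) = 686*(-715131) = -490579866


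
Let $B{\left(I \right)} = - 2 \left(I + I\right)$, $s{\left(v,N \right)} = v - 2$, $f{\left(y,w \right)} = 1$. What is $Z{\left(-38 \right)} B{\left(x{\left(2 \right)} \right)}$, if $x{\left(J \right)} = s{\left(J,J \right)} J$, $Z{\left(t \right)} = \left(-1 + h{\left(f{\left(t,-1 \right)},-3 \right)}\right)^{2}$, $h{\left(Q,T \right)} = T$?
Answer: $0$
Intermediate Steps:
$s{\left(v,N \right)} = -2 + v$
$Z{\left(t \right)} = 16$ ($Z{\left(t \right)} = \left(-1 - 3\right)^{2} = \left(-4\right)^{2} = 16$)
$x{\left(J \right)} = J \left(-2 + J\right)$ ($x{\left(J \right)} = \left(-2 + J\right) J = J \left(-2 + J\right)$)
$B{\left(I \right)} = - 4 I$ ($B{\left(I \right)} = - 2 \cdot 2 I = - 4 I$)
$Z{\left(-38 \right)} B{\left(x{\left(2 \right)} \right)} = 16 \left(- 4 \cdot 2 \left(-2 + 2\right)\right) = 16 \left(- 4 \cdot 2 \cdot 0\right) = 16 \left(\left(-4\right) 0\right) = 16 \cdot 0 = 0$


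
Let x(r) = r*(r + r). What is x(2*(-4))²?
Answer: 16384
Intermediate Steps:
x(r) = 2*r² (x(r) = r*(2*r) = 2*r²)
x(2*(-4))² = (2*(2*(-4))²)² = (2*(-8)²)² = (2*64)² = 128² = 16384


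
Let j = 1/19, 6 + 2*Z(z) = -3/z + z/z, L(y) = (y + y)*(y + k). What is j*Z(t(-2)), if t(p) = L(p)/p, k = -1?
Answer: -9/76 ≈ -0.11842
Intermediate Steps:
L(y) = 2*y*(-1 + y) (L(y) = (y + y)*(y - 1) = (2*y)*(-1 + y) = 2*y*(-1 + y))
t(p) = -2 + 2*p (t(p) = (2*p*(-1 + p))/p = -2 + 2*p)
Z(z) = -5/2 - 3/(2*z) (Z(z) = -3 + (-3/z + z/z)/2 = -3 + (-3/z + 1)/2 = -3 + (1 - 3/z)/2 = -3 + (½ - 3/(2*z)) = -5/2 - 3/(2*z))
j = 1/19 ≈ 0.052632
j*Z(t(-2)) = ((-3 - 5*(-2 + 2*(-2)))/(2*(-2 + 2*(-2))))/19 = ((-3 - 5*(-2 - 4))/(2*(-2 - 4)))/19 = ((½)*(-3 - 5*(-6))/(-6))/19 = ((½)*(-⅙)*(-3 + 30))/19 = ((½)*(-⅙)*27)/19 = (1/19)*(-9/4) = -9/76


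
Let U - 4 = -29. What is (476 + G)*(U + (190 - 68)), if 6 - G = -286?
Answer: 74496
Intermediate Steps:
G = 292 (G = 6 - 1*(-286) = 6 + 286 = 292)
U = -25 (U = 4 - 29 = -25)
(476 + G)*(U + (190 - 68)) = (476 + 292)*(-25 + (190 - 68)) = 768*(-25 + 122) = 768*97 = 74496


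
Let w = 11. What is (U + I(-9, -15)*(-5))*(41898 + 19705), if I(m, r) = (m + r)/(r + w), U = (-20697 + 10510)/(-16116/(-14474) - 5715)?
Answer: -71879525661373/41351397 ≈ -1.7383e+6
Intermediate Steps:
U = 73723319/41351397 (U = -10187/(-16116*(-1/14474) - 5715) = -10187/(8058/7237 - 5715) = -10187/(-41351397/7237) = -10187*(-7237/41351397) = 73723319/41351397 ≈ 1.7829)
I(m, r) = (m + r)/(11 + r) (I(m, r) = (m + r)/(r + 11) = (m + r)/(11 + r))
(U + I(-9, -15)*(-5))*(41898 + 19705) = (73723319/41351397 + ((-9 - 15)/(11 - 15))*(-5))*(41898 + 19705) = (73723319/41351397 + (-24/(-4))*(-5))*61603 = (73723319/41351397 - ¼*(-24)*(-5))*61603 = (73723319/41351397 + 6*(-5))*61603 = (73723319/41351397 - 30)*61603 = -1166818591/41351397*61603 = -71879525661373/41351397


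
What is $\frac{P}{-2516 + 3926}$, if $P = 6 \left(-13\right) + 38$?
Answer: $- \frac{4}{141} \approx -0.028369$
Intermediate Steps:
$P = -40$ ($P = -78 + 38 = -40$)
$\frac{P}{-2516 + 3926} = - \frac{40}{-2516 + 3926} = - \frac{40}{1410} = \left(-40\right) \frac{1}{1410} = - \frac{4}{141}$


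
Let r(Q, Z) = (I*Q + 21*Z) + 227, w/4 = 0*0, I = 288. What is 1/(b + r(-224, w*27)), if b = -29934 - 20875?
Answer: -1/115094 ≈ -8.6886e-6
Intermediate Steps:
b = -50809
w = 0 (w = 4*(0*0) = 4*0 = 0)
r(Q, Z) = 227 + 21*Z + 288*Q (r(Q, Z) = (288*Q + 21*Z) + 227 = (21*Z + 288*Q) + 227 = 227 + 21*Z + 288*Q)
1/(b + r(-224, w*27)) = 1/(-50809 + (227 + 21*(0*27) + 288*(-224))) = 1/(-50809 + (227 + 21*0 - 64512)) = 1/(-50809 + (227 + 0 - 64512)) = 1/(-50809 - 64285) = 1/(-115094) = -1/115094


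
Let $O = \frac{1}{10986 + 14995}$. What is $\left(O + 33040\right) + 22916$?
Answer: $\frac{1453792837}{25981} \approx 55956.0$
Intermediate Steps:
$O = \frac{1}{25981} \approx 3.849 \cdot 10^{-5}$
$\left(O + 33040\right) + 22916 = \left(\frac{1}{25981} + 33040\right) + 22916 = \frac{858412241}{25981} + 22916 = \frac{1453792837}{25981}$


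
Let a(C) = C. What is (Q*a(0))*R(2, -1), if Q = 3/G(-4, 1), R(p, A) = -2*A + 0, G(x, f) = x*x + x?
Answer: 0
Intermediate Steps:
G(x, f) = x + x² (G(x, f) = x² + x = x + x²)
R(p, A) = -2*A
Q = ¼ (Q = 3/((-4*(1 - 4))) = 3/((-4*(-3))) = 3/12 = 3*(1/12) = ¼ ≈ 0.25000)
(Q*a(0))*R(2, -1) = ((¼)*0)*(-2*(-1)) = 0*2 = 0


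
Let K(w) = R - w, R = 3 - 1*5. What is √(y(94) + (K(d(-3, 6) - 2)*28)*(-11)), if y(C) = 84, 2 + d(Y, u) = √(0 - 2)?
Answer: 2*√(-133 + 77*I*√2) ≈ 8.8196 + 24.694*I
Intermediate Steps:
R = -2 (R = 3 - 5 = -2)
d(Y, u) = -2 + I*√2 (d(Y, u) = -2 + √(0 - 2) = -2 + √(-2) = -2 + I*√2)
K(w) = -2 - w
√(y(94) + (K(d(-3, 6) - 2)*28)*(-11)) = √(84 + ((-2 - ((-2 + I*√2) - 2))*28)*(-11)) = √(84 + ((-2 - (-4 + I*√2))*28)*(-11)) = √(84 + ((-2 + (4 - I*√2))*28)*(-11)) = √(84 + ((2 - I*√2)*28)*(-11)) = √(84 + (56 - 28*I*√2)*(-11)) = √(84 + (-616 + 308*I*√2)) = √(-532 + 308*I*√2)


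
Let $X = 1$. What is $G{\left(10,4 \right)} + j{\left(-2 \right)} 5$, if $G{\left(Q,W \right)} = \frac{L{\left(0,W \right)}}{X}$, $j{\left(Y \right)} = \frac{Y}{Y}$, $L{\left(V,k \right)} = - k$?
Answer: $1$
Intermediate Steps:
$j{\left(Y \right)} = 1$
$G{\left(Q,W \right)} = - W$ ($G{\left(Q,W \right)} = \frac{\left(-1\right) W}{1} = - W 1 = - W$)
$G{\left(10,4 \right)} + j{\left(-2 \right)} 5 = \left(-1\right) 4 + 1 \cdot 5 = -4 + 5 = 1$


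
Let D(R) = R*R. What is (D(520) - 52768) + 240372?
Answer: 458004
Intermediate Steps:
D(R) = R**2
(D(520) - 52768) + 240372 = (520**2 - 52768) + 240372 = (270400 - 52768) + 240372 = 217632 + 240372 = 458004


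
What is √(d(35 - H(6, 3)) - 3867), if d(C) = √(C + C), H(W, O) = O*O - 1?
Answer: √(-3867 + 3*√6) ≈ 62.126*I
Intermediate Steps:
H(W, O) = -1 + O² (H(W, O) = O² - 1 = -1 + O²)
d(C) = √2*√C (d(C) = √(2*C) = √2*√C)
√(d(35 - H(6, 3)) - 3867) = √(√2*√(35 - (-1 + 3²)) - 3867) = √(√2*√(35 - (-1 + 9)) - 3867) = √(√2*√(35 - 1*8) - 3867) = √(√2*√(35 - 8) - 3867) = √(√2*√27 - 3867) = √(√2*(3*√3) - 3867) = √(3*√6 - 3867) = √(-3867 + 3*√6)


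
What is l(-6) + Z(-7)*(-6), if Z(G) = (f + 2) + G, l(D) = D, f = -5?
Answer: 54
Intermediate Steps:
Z(G) = -3 + G (Z(G) = (-5 + 2) + G = -3 + G)
l(-6) + Z(-7)*(-6) = -6 + (-3 - 7)*(-6) = -6 - 10*(-6) = -6 + 60 = 54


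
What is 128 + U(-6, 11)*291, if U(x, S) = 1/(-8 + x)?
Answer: 1501/14 ≈ 107.21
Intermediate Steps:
128 + U(-6, 11)*291 = 128 + 291/(-8 - 6) = 128 + 291/(-14) = 128 - 1/14*291 = 128 - 291/14 = 1501/14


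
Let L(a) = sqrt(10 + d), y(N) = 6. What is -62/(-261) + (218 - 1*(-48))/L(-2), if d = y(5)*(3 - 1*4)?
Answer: 34775/261 ≈ 133.24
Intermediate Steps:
d = -6 (d = 6*(3 - 1*4) = 6*(3 - 4) = 6*(-1) = -6)
L(a) = 2 (L(a) = sqrt(10 - 6) = sqrt(4) = 2)
-62/(-261) + (218 - 1*(-48))/L(-2) = -62/(-261) + (218 - 1*(-48))/2 = -62*(-1/261) + (218 + 48)*(1/2) = 62/261 + 266*(1/2) = 62/261 + 133 = 34775/261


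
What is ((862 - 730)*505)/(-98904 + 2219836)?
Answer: 1515/48203 ≈ 0.031430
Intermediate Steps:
((862 - 730)*505)/(-98904 + 2219836) = (132*505)/2120932 = 66660*(1/2120932) = 1515/48203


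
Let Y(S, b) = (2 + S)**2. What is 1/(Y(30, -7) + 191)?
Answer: 1/1215 ≈ 0.00082305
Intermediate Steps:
1/(Y(30, -7) + 191) = 1/((2 + 30)**2 + 191) = 1/(32**2 + 191) = 1/(1024 + 191) = 1/1215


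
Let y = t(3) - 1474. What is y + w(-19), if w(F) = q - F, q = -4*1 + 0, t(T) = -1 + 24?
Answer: -1436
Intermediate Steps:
t(T) = 23
q = -4 (q = -4 + 0 = -4)
y = -1451 (y = 23 - 1474 = -1451)
w(F) = -4 - F
y + w(-19) = -1451 + (-4 - 1*(-19)) = -1451 + (-4 + 19) = -1451 + 15 = -1436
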